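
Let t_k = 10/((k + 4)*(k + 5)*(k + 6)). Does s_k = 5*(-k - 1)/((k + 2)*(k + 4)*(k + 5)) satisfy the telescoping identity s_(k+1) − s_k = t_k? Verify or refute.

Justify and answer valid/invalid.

s_(k+1) = 5*(-k - 2)/((k + 3)*(k + 5)*(k + 6))
s_(k+1) − s_k = 5*(2*k**2 + 7*k + 2)/(k**5 + 20*k**4 + 155*k**3 + 580*k**2 + 1044*k + 720)
(s_(k+1) − s_k) − t_k = 5*(-3*k - 10)/(k**5 + 20*k**4 + 155*k**3 + 580*k**2 + 1044*k + 720)

Invalid: residual 5*(-3*k - 10)/(k**5 + 20*k**4 + 155*k**3 + 580*k**2 + 1044*k + 720) ≠ 0.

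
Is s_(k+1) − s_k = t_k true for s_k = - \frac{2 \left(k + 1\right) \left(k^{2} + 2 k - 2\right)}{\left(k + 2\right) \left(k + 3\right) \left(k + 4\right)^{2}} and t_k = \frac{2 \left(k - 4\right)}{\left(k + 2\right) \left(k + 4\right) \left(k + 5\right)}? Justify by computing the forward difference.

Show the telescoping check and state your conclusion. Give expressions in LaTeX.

s_(k+1) = -2*(k + 2)*(2*k + (k + 1)**2)/((k + 3)*(k + 4)*(k + 5)**2)
s_(k+1) − s_k = 2*(k**4 + 2*k**3 - 31*k**2 - 104*k - 66)/(k**6 + 23*k**5 + 217*k**4 + 1073*k**3 + 2926*k**2 + 4160*k + 2400)
(s_(k+1) − s_k) − t_k = 12*(-k**3 - 5*k**2 + 4*k + 29)/(k**6 + 23*k**5 + 217*k**4 + 1073*k**3 + 2926*k**2 + 4160*k + 2400)

Invalid: residual \frac{12 \left(- k^{3} - 5 k^{2} + 4 k + 29\right)}{k^{6} + 23 k^{5} + 217 k^{4} + 1073 k^{3} + 2926 k^{2} + 4160 k + 2400} ≠ 0.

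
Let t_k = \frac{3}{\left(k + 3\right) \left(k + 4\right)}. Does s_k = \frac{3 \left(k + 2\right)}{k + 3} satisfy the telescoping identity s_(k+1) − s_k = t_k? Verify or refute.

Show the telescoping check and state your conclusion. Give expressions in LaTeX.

s_(k+1) = 3*(k + 3)/(k + 4)
s_(k+1) − s_k = 3/(k**2 + 7*k + 12)
(s_(k+1) − s_k) − t_k = 0

valid (s_(k+1) − s_k reduces to t_k)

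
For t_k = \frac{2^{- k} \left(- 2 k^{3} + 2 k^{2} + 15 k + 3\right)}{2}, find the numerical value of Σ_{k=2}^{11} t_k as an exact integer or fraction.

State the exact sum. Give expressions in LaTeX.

Compute t_(k+1)/t_k: get (2*k**3 + 4*k**2 - 13*k - 18)/(2*(2*k**3 - 2*k**2 - 15*k - 3)).
Gosper form: A/B · C(k+1)/C(k) with A=1/2, B=1, C=k**3 - k**2 - 15*k/2 - 3/2.
Key eq: (1/2)·f(k+1) = (1)·f(k) + (k**3 - k**2 - 15*k/2 - 3/2).
Bound: deg f ≤ 3.
A polynomial solution: f(k) = -2*k**3 - 4*k**2 + k - 2.
R(k) = B(k−1)·f(k)/C(k) = -2*(2*k**3 + 4*k**2 - k + 2)/(2*k**3 - 2*k**2 - 15*k - 3); s_k = R·t_k = (2*k**3 + 4*k**2 - k + 2)/2**k.
Δs = (-2*k**3 + 2*k**2 + 15*k + 3)/(2*2**k), as required.
Evaluate s at k=12 and k=2: 2011/2048 and 8; difference -14373/2048.

Σ = -14373/2048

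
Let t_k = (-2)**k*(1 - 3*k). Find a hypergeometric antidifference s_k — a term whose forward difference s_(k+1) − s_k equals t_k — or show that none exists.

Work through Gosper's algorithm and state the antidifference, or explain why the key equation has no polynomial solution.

s_k = (-2)**k*(k - 1)

The ratio is 2*(-3*k - 2)/(3*k - 1).
Factor: A=-2; B=1; C=k - 1/3.
Solve (-2)·f(k+1) − (1)·f(k) = k - 1/3.
From deg A=0, deg B=0, deg C=1: d=1.
Solving with deg f ≤ 1: f(k) = -(k - 1)/3.
Get s_k = R·t_k = (-2)**k*(k - 1) with R(k) = B(k−1)f(k)/C(k) = -(k - 1)/(3*k - 1).
Verify: (-2)**k*(1 - 3*k) matches t_k.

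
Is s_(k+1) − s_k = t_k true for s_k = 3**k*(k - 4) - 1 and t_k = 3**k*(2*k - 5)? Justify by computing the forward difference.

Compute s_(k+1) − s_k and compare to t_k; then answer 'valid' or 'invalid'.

valid; difference matches t_k

s_(k+1) = 3**(k + 1)*(k - 3) - 1
s_(k+1) − s_k = 3**k*(2*k - 5)
(s_(k+1) − s_k) − t_k = 0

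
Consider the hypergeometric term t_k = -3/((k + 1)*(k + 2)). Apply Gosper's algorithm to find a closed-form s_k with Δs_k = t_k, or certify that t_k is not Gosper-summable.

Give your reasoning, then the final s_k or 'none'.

Step 1: r(k) = (k + 1)/(k + 3).
So A=k + 1 and B=k + 3, with C=1.
Need (k + 1)·f(k+1) − (k + 2)·f(k) = 1.
Degrees (1,1,0) ⇒ d ≤ 1.
Solving with deg f ≤ 1: f(k) = k.
So s_k = (B(k−1)f/C)·t_k = (k*(k + 2))·t_k = -3*k/(k + 1).
s_(k+1) − s_k = -3/(k**2 + 3*k + 2) = t_k.

s_k = -3*k/(k + 1)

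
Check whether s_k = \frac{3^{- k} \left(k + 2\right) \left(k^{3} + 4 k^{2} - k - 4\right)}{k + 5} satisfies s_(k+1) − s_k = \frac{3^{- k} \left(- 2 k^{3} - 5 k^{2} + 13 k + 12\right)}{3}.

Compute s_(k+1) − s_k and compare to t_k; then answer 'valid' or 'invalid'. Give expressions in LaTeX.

s_(k+1) = k*(k**3 + 10*k**2 + 31*k + 30)/(3*3**k*(k + 6))
s_(k+1) − s_k = (-2*k**5 - 21*k**4 - 48*k**3 + 77*k**2 + 282*k + 144)/(3*3**k*(k**2 + 11*k + 30))
(s_(k+1) − s_k) − t_k = 2*(k**4 + 9*k**3 + 12*k**2 - 40*k - 36)/(3**k*(k**2 + 11*k + 30))

Invalid: residual \frac{2 \cdot 3^{- k} \left(k^{4} + 9 k^{3} + 12 k^{2} - 40 k - 36\right)}{k^{2} + 11 k + 30} ≠ 0.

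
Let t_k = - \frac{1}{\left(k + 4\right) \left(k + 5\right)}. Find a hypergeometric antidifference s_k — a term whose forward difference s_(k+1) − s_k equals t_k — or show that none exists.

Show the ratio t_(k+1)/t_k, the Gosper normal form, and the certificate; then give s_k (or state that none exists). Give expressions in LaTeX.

Compute t_(k+1)/t_k: get (k + 4)/(k + 6).
A = k + 4, B = k + 6, C = 1.
f must satisfy (k + 4)·f(k+1) − (k + 5)·f(k) = 1.
Bound: deg f ≤ 1.
Solve for f: f(k) = k/4 (degree 1 ≤ 1).
Then R = B(k−1)f/C = k*(k + 5)/4, so s_k = R(k)·t_k = -k/(4*k + 16).
s_(k+1) − s_k = -1/(k**2 + 9*k + 20) = t_k.

s_k = - \frac{k}{4 k + 16}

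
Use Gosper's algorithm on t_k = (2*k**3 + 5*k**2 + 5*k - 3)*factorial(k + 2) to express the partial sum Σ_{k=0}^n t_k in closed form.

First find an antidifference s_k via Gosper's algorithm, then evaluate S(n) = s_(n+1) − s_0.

S(n) = (n + 1)*(2*n - 1)*factorial(n + 3)

Step 1: r(k) = (2*k**4 + 17*k**3 + 54*k**2 + 72*k + 27)/(2*k**3 + 5*k**2 + 5*k - 3).
Take A(k)=k + 3, B(k)=1, C(k)=k**3 + 5*k**2/2 + 5*k/2 - 3/2.
f must satisfy (k + 3)·f(k+1) − (1)·f(k) = k**3 + 5*k**2/2 + 5*k/2 - 3/2.
From deg A=1, deg B=0, deg C=3: d=2.
Coefficient equations give f(k) = k*(2*k - 3)/2.
Certificate R = B(k−1)f/C = k*(2*k - 3)/(2*k**3 + 5*k**2 + 5*k - 3) gives s_k = k*(2*k - 3)*factorial(k + 2).
s_(k+1) − s_k = (2*k**3 + 5*k**2 + 5*k - 3)*factorial(k + 2) = t_k.
s_(n+1) = (n + 1)*(2*n - 1)*factorial(n + 3) and s_(0) = 0, so S(n) = (n + 1)*(2*n - 1)*factorial(n + 3).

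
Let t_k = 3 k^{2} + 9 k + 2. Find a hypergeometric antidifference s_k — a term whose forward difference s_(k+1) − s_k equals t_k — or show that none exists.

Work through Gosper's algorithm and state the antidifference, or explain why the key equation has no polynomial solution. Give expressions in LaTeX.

Ratio r(k) = (3*k**2 + 15*k + 14)/(3*k**2 + 9*k + 2).
So A=1 and B=1, with C=k**2 + 3*k + 2/3.
f must satisfy (1)·f(k+1) − (1)·f(k) = k**2 + 3*k + 2/3.
d = 3 from the (0,0,2) case.
Solve for f: f(k) = k*(k**2 + 3*k - 2)/3 (degree 3 ≤ 3).
Get s_k = R·t_k = k*(k**2 + 3*k - 2) with R(k) = B(k−1)f(k)/C(k) = k*(k**2 + 3*k - 2)/(3*k**2 + 9*k + 2).
s_(k+1) − s_k = 3*k**2 + 9*k + 2 = t_k.

s_k = k \left(k^{2} + 3 k - 2\right)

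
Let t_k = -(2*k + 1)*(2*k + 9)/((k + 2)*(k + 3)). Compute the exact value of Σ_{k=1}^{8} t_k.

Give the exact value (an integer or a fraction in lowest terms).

t_(k+1)/t_k = (k + 2)*(2*k + 3)*(2*k + 11)/((k + 4)*(2*k + 1)*(2*k + 9)).
A = k + 2, B = k + 4, C = k**2 + 5*k + 9/4.
Set up (k + 2)·f(k+1) − (k + 3)·f(k) − (k**2 + 5*k + 9/4) = 0.
d = 2 from the (1,1,2) case.
Coefficient equations give f(k) = k*(8*k + 1)/8.
Get s_k = R·t_k = k*(-8*k - 1)/(2*(k + 2)) with R(k) = B(k−1)f(k)/C(k) = k*(k + 3)*(8*k + 1)/(2*(2*k + 1)*(2*k + 9)).
Check: Δs_k = (-4*k**2 - 20*k - 9)/(k**2 + 5*k + 6). ✓
Telescoping: Σ = s_(9) − s_(1) = -657/22 − (-3/2) = -312/11.

Σ = -312/11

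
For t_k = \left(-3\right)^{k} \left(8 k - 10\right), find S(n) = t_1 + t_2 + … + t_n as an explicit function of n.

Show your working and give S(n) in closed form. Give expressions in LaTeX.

Step 1: r(k) = 3*(1 - 4*k)/(4*k - 5).
Normal form (A,B,C) = (-3, 1, k - 5/4).
Key eq: (-3)·f(k+1) = (1)·f(k) + (k - 5/4).
From deg A=0, deg B=0, deg C=1: d=1.
Solve for f: f(k) = -(k - 2)/4 (degree 1 ≤ 1).
So s_k = (B(k−1)f/C)·t_k = (-(k - 2)/(4*k - 5))·t_k = 2*(-3)**k*(2 - k).
Verify: (-3)**k*(8*k - 10) matches t_k.
Evaluate: s_(n+1) = 6*(-3)**n*(n - 1); subtract s_(1) = -6 ⇒ S(n) = 6*(-3)**n*n - 6*(-3)**n + 6.

S(n) = 6 \left(-3\right)^{n} n - 6 \left(-3\right)^{n} + 6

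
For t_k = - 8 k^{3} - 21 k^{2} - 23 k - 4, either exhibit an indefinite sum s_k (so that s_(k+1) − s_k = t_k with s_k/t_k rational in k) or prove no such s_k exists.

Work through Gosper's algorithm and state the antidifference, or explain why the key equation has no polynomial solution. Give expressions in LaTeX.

s_k = k \left(- 2 k^{3} - 3 k^{2} - 3 k + 4\right)

Step 1: r(k) = (8*k**3 + 45*k**2 + 89*k + 56)/(8*k**3 + 21*k**2 + 23*k + 4).
Take A(k)=1, B(k)=1, C(k)=k**3 + 21*k**2/8 + 23*k/8 + 1/2.
Need (1)·f(k+1) − (1)·f(k) = k**3 + 21*k**2/8 + 23*k/8 + 1/2.
From deg A=0, deg B=0, deg C=3: d=4.
Solve for f: f(k) = k*(2*k**3 + 3*k**2 + 3*k - 4)/8 (degree 4 ≤ 4).
Get s_k = R·t_k = k*(-2*k**3 - 3*k**2 - 3*k + 4) with R(k) = B(k−1)f(k)/C(k) = k*(2*k**3 + 3*k**2 + 3*k - 4)/(8*k**3 + 21*k**2 + 23*k + 4).
Verify: -8*k**3 - 21*k**2 - 23*k - 4 matches t_k.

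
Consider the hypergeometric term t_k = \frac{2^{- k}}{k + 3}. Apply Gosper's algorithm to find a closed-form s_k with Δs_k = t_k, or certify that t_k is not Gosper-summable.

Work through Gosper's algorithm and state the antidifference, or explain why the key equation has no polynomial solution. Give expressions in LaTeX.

r(k) = (k + 3)/(2*(k + 4)) after simplifying.
Factor: A=k/2 + 3/2; B=k + 4; C=1.
Need (k/2 + 3/2)·f(k+1) − (k + 3)·f(k) = 1.
Degrees (1,1,0) ⇒ d ≤ -1.
deg f ≤ -1 is impossible — no certificate.

none — t_k is not Gosper-summable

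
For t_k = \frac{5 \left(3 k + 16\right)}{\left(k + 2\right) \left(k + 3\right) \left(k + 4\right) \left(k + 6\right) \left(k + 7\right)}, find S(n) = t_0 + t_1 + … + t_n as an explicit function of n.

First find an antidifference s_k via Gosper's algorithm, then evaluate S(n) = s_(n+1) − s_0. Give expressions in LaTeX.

t_(k+1)/t_k = (k + 2)*(k + 6)*(3*k + 19)/((k + 5)*(k + 8)*(3*k + 16)).
Take A(k)=k + 2, B(k)=k + 8, C(k)=k**2 + 31*k/3 + 80/3.
Need (k + 2)·f(k+1) − (k + 7)·f(k) = k**2 + 31*k/3 + 80/3.
From deg A=1, deg B=1, deg C=2: d=5.
Solve for f: f(k) = k*(k + 4)*(k + 5)*(k**2 + 11*k + 36)/108 (degree 5 ≤ 5).
R(k) = B(k−1)·f(k)/C(k) = k*(k + 4)*(k + 7)*(k**2 + 11*k + 36)/(36*(3*k + 16)); s_k = R·t_k = 5*k*(k**2 + 11*k + 36)/(36*(k**3 + 11*k**2 + 36*k + 36)).
Δs = 5*(3*k + 16)/(k**5 + 22*k**4 + 185*k**3 + 740*k**2 + 1404*k + 1008), as required.
s_(n+1) = 5*(n**3 + 14*n**2 + 61*n + 48)/(36*(n**3 + 14*n**2 + 61*n + 84)) and s_(0) = 0, so S(n) = 5*(n**3 + 14*n**2 + 61*n + 48)/(36*(n**3 + 14*n**2 + 61*n + 84)).

S(n) = \frac{5 \left(n^{3} + 14 n^{2} + 61 n + 48\right)}{36 \left(n^{3} + 14 n^{2} + 61 n + 84\right)}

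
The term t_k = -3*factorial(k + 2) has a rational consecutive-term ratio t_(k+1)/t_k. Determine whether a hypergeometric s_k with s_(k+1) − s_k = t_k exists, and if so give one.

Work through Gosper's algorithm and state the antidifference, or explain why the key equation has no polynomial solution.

not Gosper-summable; s_k does not exist

Step 1: r(k) = k + 3.
A = k + 3, B = 1, C = 1.
Solve (k + 3)·f(k+1) − (1)·f(k) = 1.
deg f ≤ -1 (via 1,0,0).
d = -1 < 0 ⇒ no nonzero polynomial f; not summable.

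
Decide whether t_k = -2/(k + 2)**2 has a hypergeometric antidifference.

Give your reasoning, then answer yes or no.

Step 1: r(k) = (k + 2)**2/(k + 3)**2.
A = k**2 + 4*k + 4, B = k**2 + 6*k + 9, C = 1.
f must satisfy (k**2 + 4*k + 4)·f(k+1) − (k**2 + 4*k + 4)·f(k) = 1.
Bound: deg f ≤ 0.
f = c0 ⇒ A·f(k+1) − B(k−1)·f(k) − C = -1. The system {-1 = 0} is inconsistent; no antidifference.

No — key equation has no polynomial f.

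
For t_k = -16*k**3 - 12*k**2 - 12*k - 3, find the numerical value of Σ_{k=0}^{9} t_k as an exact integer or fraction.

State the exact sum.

Σ = -36390

Step 1: r(k) = (16*k**3 + 60*k**2 + 84*k + 43)/(16*k**3 + 12*k**2 + 12*k + 3).
So A=1 and B=1, with C=k**3 + 3*k**2/4 + 3*k/4 + 3/16.
Solve (1)·f(k+1) − (1)·f(k) = k**3 + 3*k**2/4 + 3*k/4 + 3/16.
Degrees (0,0,3) ⇒ d ≤ 4.
Solving with deg f ≤ 4: f(k) = k*(4*k**3 - 4*k**2 + 4*k - 1)/16.
Certificate R = B(k−1)f/C = k*(4*k**3 - 4*k**2 + 4*k - 1)/(16*k**3 + 12*k**2 + 12*k + 3) gives s_k = k*(-4*k**3 + 4*k**2 - 4*k + 1).
Check: Δs_k = -16*k**3 - 12*k**2 - 12*k - 3. ✓
Telescoping: Σ = s_(10) − s_(0) = -36390 − (0) = -36390.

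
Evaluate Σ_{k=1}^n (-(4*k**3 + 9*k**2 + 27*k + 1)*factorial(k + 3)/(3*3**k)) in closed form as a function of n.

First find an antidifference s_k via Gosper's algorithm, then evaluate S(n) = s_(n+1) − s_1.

The ratio is (4*k**4 + 37*k**3 + 141*k**2 + 269*k + 164)/(3*(4*k**3 + 9*k**2 + 27*k + 1)).
A = k/3 + 4/3, B = 1, C = k**3 + 9*k**2/4 + 27*k/4 + 1/4.
Key eq: (k/3 + 4/3)·f(k+1) = (1)·f(k) + (k**3 + 9*k**2/4 + 27*k/4 + 1/4).
Bound: deg f ≤ 2.
A polynomial solution: f(k) = 3*(4*k**2 - 3*k - 3)/4.
Then R = B(k−1)f/C = 3*(4*k**2 - 3*k - 3)/(4*k**3 + 9*k**2 + 27*k + 1), so s_k = R(k)·t_k = (-4*k**2 + 3*k + 3)*factorial(k + 3)/3**k.
Δs = -(4*k**3 + 9*k**2 + 27*k + 1)*factorial(k + 3)/(3*3**k), as required.
s_(n+1) = -3**(-n - 1)*(4*n**2 + 5*n - 2)*factorial(n + 4) and s_(1) = 16, so S(n) = (-48*3**n - 4*n**6*factorial(n) - 45*n**5*factorial(n) - 188*n**4*factorial(n) - 355*n**3*factorial(n) - 276*n**2*factorial(n) - 20*n*factorial(n) + 48*factorial(n))/(3*3**n).

S(n) = (-48*3**n - 4*n**6*factorial(n) - 45*n**5*factorial(n) - 188*n**4*factorial(n) - 355*n**3*factorial(n) - 276*n**2*factorial(n) - 20*n*factorial(n) + 48*factorial(n))/(3*3**n)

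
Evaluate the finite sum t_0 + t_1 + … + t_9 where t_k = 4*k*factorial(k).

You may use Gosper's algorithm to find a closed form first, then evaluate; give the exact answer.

t_(k+1)/t_k = (k + 1)**2/k.
So A=k + 1 and B=1, with C=k.
Need (k + 1)·f(k+1) − (1)·f(k) = k.
Degrees (1,0,1) ⇒ d ≤ 0.
Solving with deg f ≤ 0: f(k) = 1.
So s_k = (B(k−1)f/C)·t_k = (1/k)·t_k = 4*factorial(k).
s_(k+1) − s_k = 4*k*factorial(k) = t_k.
Σ_(k=0)^(9) t_k = s_(10) − s_(0) = 14515200 − (4) = 14515196.

Σ = 14515196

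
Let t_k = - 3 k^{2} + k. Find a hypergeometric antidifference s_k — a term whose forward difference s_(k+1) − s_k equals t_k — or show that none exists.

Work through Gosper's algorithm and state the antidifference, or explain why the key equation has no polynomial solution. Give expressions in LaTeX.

Compute t_(k+1)/t_k: get (-k + 3*(k + 1)**2 - 1)/(k*(3*k - 1)).
Factor: A=1; B=1; C=k**2 - k/3.
Set up (1)·f(k+1) − (1)·f(k) − (k**2 - k/3) = 0.
d = 3 from the (0,0,2) case.
Coefficient equations give f(k) = k*(k - 1)**2/3.
Then R = B(k−1)f/C = (k - 1)**2/(3*k - 1), so s_k = R(k)·t_k = k*(-k**2 + 2*k - 1).
Check: Δs_k = k*(1 - 3*k). ✓

s_k = k \left(- k^{2} + 2 k - 1\right)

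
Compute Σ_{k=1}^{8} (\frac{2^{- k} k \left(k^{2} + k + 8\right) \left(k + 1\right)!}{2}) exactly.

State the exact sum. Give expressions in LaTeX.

r(k) = (k + 1)*(k + 2)*(k + (k + 1)**2 + 9)/(2*k*(k**2 + k + 8)) after simplifying.
Normal form (A,B,C) = (k/2 + 1, 1, k**3 + k**2 + 8*k).
Need (k/2 + 1)·f(k+1) − (1)·f(k) = k**3 + k**2 + 8*k.
d = 2 from the (1,0,3) case.
Coefficient equations give f(k) = 2*(k**2 - k + 4).
So s_k = (B(k−1)f/C)·t_k = (2*(k**2 - k + 4)/(k*(k**2 + k + 8)))·t_k = (k**2 - k + 4)*factorial(k + 1)/2**k.
Δs = k*(k**2 + k + 8)*factorial(k + 1)/(2*2**k), as required.
Σ_(k=1)^(8) t_k = s_(9) − s_(1) = 538650 − (4) = 538646.

Σ = 538646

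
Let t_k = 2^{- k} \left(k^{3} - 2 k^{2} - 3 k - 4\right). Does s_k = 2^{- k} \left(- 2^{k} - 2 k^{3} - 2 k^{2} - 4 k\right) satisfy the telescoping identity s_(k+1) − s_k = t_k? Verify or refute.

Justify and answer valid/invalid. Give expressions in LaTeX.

Valid — Δs_k = t_k.

s_(k+1) = (-2**k - k**3 - 4*k**2 - 7*k - 4)/2**k
s_(k+1) − s_k = (k**3 - 2*k**2 - 3*k - 4)/2**k
(s_(k+1) − s_k) − t_k = 0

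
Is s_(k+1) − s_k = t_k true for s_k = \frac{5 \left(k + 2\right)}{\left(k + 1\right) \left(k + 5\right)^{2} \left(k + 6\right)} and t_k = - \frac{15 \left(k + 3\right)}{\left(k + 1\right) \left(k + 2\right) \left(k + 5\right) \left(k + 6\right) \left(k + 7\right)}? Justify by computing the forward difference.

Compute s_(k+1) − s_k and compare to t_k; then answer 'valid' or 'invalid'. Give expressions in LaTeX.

s_(k+1) = 5*(k + 3)/((k + 2)*(k + 6)**2*(k + 7))
s_(k+1) − s_k = 5*((k + 1)*(k + 3)*(k + 5)**2 - (k + 2)**2*(k + 6)*(k + 7))/((k + 1)*(k + 2)*(k + 5)**2*(k + 6)**2*(k + 7))
(s_(k+1) − s_k) − t_k = 15*(4*k**2 + 33*k + 59)/(k**7 + 32*k**6 + 424*k**5 + 2990*k**4 + 11971*k**3 + 26714*k**2 + 29940*k + 12600)

Invalid: residual \frac{15 \left(4 k^{2} + 33 k + 59\right)}{k^{7} + 32 k^{6} + 424 k^{5} + 2990 k^{4} + 11971 k^{3} + 26714 k^{2} + 29940 k + 12600} ≠ 0.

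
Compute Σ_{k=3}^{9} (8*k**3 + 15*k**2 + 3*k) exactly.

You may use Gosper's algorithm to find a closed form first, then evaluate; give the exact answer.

Step 1: r(k) = (8*k**3 + 39*k**2 + 57*k + 26)/(k*(8*k**2 + 15*k + 3)).
Normal form (A,B,C) = (1, 1, k**3 + 15*k**2/8 + 3*k/8).
Key eq: (1)·f(k+1) = (1)·f(k) + (k**3 + 15*k**2/8 + 3*k/8).
Degrees (0,0,3) ⇒ d ≤ 4.
Match coefficients ⇒ f(k) = k*(k - 1)*(2*k**2 + 3*k - 1)/8.
R(k) = B(k−1)·f(k)/C(k) = (k - 1)*(2*k**2 + 3*k - 1)/(8*k**2 + 15*k + 3); s_k = R·t_k = k*(2*k**3 + k**2 - 4*k + 1).
s_(k+1) − s_k = k*(8*k**2 + 15*k + 3) = t_k.
Evaluate s at k=10 and k=3: 20610 and 156; difference 20454.

Σ = 20454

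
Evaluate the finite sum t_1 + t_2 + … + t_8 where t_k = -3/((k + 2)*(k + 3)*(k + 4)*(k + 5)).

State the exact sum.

The ratio is (k + 2)/(k + 6).
A = k + 2, B = k + 6, C = 1.
Key eq: (k + 2)·f(k+1) = (k + 5)·f(k) + (1).
From deg A=1, deg B=1, deg C=0: d=3.
Coefficient equations give f(k) = k*(k**2 + 9*k + 26)/72.
R(k) = B(k−1)·f(k)/C(k) = k*(k + 5)*(k**2 + 9*k + 26)/72; s_k = R·t_k = k*(-k**2 - 9*k - 26)/(24*(k + 2)*(k + 3)*(k + 4)).
Check: Δs_k = -3/(k**4 + 14*k**3 + 71*k**2 + 154*k + 120). ✓
Telescoping: Σ = s_(9) − s_(1) = -47/1144 − (-1/40) = -23/1430.

Σ = -23/1430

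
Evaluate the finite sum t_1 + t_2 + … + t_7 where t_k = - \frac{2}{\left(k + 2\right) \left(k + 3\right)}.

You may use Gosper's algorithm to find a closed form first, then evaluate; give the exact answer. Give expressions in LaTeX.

Step 1: r(k) = (k + 2)/(k + 4).
Take A(k)=k + 2, B(k)=k + 4, C(k)=1.
f must satisfy (k + 2)·f(k+1) − (k + 3)·f(k) = 1.
Bound: deg f ≤ 1.
Match coefficients ⇒ f(k) = k/2.
R(k) = B(k−1)·f(k)/C(k) = k*(k + 3)/2; s_k = R·t_k = -k/(k + 2).
s_(k+1) − s_k = -2/(k**2 + 5*k + 6) = t_k.
Σ_(k=1)^(7) t_k = s_(8) − s_(1) = -4/5 − (-1/3) = -7/15.

Σ = -7/15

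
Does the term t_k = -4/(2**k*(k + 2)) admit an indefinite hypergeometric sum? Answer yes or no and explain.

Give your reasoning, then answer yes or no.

No — negative degree bound, so no certificate f.

The ratio is (k + 2)/(2*(k + 3)).
Take A(k)=k/2 + 1, B(k)=k + 3, C(k)=1.
Solve (k/2 + 1)·f(k+1) − (k + 2)·f(k) = 1.
Bound: deg f ≤ -1.
deg f ≤ -1 is impossible — no certificate.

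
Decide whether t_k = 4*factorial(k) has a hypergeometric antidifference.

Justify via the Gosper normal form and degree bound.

The ratio is k + 1.
A = k + 1, B = 1, C = 1.
Set up (k + 1)·f(k+1) − (1)·f(k) − (1) = 0.
Bound: deg f ≤ -1.
deg f ≤ -1 is impossible — no certificate.

No; the degree bound rules out any f.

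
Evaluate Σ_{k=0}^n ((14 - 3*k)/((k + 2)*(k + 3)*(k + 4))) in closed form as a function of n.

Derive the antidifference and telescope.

Compute t_(k+1)/t_k: get (k + 2)*(3*k - 11)/((k + 5)*(3*k - 14)).
Gosper form: A/B · C(k+1)/C(k) with A=k + 2, B=k + 5, C=k - 14/3.
Set up (k + 2)·f(k+1) − (k + 4)·f(k) − (k - 14/3) = 0.
d = 2 from the (1,1,1) case.
Coefficient equations give f(k) = -k*(2*k + 19)/9.
So s_k = (B(k−1)f/C)·t_k = (-k*(k + 4)*(2*k + 19)/(3*(3*k - 14)))·t_k = k*(2*k + 19)/(3*(k + 2)*(k + 3)).
Check: Δs_k = (14 - 3*k)/(k**3 + 9*k**2 + 26*k + 24). ✓
Evaluate: s_(n+1) = (2*n**2 + 23*n + 21)/(3*(n**2 + 7*n + 12)); subtract s_(0) = 0 ⇒ S(n) = (2*n**2 + 23*n + 21)/(3*(n**2 + 7*n + 12)).

S(n) = (2*n**2 + 23*n + 21)/(3*(n**2 + 7*n + 12))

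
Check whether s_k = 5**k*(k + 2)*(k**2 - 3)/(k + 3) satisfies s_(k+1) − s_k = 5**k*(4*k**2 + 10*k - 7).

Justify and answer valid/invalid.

s_(k+1) = 5**(k + 1)*(k + 3)*((k + 1)**2 - 3)/(k + 4)
s_(k+1) − s_k = 5**k*(4*k**4 + 34*k**3 + 90*k**2 + 48*k - 66)/(k**2 + 7*k + 12)
(s_(k+1) − s_k) − t_k = 5**k*(-4*k**3 - 21*k**2 - 23*k + 18)/(k**2 + 7*k + 12)

Invalid: residual 5**k*(-4*k**3 - 21*k**2 - 23*k + 18)/(k**2 + 7*k + 12) ≠ 0.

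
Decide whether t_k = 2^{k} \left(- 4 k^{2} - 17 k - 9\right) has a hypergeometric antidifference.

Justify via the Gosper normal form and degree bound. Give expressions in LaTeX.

Yes. s_k = 2^{k} \left(- 4 k^{2} - k + 1\right).

r(k) = 2*(4*k**2 + 25*k + 30)/(4*k**2 + 17*k + 9) after simplifying.
So A=2 and B=1, with C=k**2 + 17*k/4 + 9/4.
Solve (2)·f(k+1) − (1)·f(k) = k**2 + 17*k/4 + 9/4.
deg f ≤ 2 (via 0,0,2).
Match coefficients ⇒ f(k) = (4*k**2 + k - 1)/4.
Get s_k = R·t_k = 2**k*(-4*k**2 - k + 1) with R(k) = B(k−1)f(k)/C(k) = (4*k**2 + k - 1)/(4*k**2 + 17*k + 9).
Δs = 2**k*(-4*k**2 - 17*k - 9), as required.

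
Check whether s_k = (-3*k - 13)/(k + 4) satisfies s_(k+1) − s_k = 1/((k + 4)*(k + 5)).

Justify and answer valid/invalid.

s_(k+1) = (-3*k - 16)/(k + 5)
s_(k+1) − s_k = 1/(k**2 + 9*k + 20)
(s_(k+1) − s_k) − t_k = 0

valid; difference matches t_k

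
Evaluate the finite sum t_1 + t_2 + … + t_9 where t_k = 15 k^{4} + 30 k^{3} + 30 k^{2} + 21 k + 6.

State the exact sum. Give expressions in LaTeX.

t_(k+1)/t_k = (5*k**4 + 30*k**3 + 70*k**2 + 77*k + 34)/(5*k**4 + 10*k**3 + 10*k**2 + 7*k + 2).
Take A(k)=1, B(k)=1, C(k)=k**4 + 2*k**3 + 2*k**2 + 7*k/5 + 2/5.
Key eq: (1)·f(k+1) = (1)·f(k) + (k**4 + 2*k**3 + 2*k**2 + 7*k/5 + 2/5).
d = 5 from the (0,0,4) case.
Match coefficients ⇒ f(k) = k**2*(k + 1)*(k**2 - k + 1)/5.
So s_k = (B(k−1)f/C)·t_k = (k**2*(k**2 - k + 1)/(5*k**3 + 5*k**2 + 5*k + 2))·t_k = 3*k**2*(k**3 + 1).
Check: Δs_k = 15*k**4 + 30*k**3 + 30*k**2 + 21*k + 6. ✓
Telescoping: Σ = s_(10) − s_(1) = 300300 − (6) = 300294.

Σ = 300294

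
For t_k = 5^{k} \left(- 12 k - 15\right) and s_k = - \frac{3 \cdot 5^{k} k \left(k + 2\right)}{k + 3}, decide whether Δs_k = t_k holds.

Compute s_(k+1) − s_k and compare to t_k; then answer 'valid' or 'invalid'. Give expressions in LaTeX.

s_(k+1) = -15*5**k*(k + 1)*(k + 3)/(k + 4)
s_(k+1) − s_k = 5**k*(-12*k**3 - 87*k**2 - 201*k - 135)/(k**2 + 7*k + 12)
(s_(k+1) − s_k) − t_k = 5**k*(12*k**2 + 48*k + 45)/(k**2 + 7*k + 12)

Invalid: residual \frac{5^{k} \left(12 k^{2} + 48 k + 45\right)}{k^{2} + 7 k + 12} ≠ 0.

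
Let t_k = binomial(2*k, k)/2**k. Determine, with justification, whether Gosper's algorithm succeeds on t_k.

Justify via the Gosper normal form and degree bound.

r(k) = (2*k + 1)/(k + 1) after simplifying.
Factor: A=2*k + 1; B=k + 1; C=1.
Set up (2*k + 1)·f(k+1) − (k)·f(k) − (1) = 0.
Bound: deg f ≤ -1.
d = -1 < 0 ⇒ no nonzero polynomial f; not summable.

No — key equation has no polynomial f.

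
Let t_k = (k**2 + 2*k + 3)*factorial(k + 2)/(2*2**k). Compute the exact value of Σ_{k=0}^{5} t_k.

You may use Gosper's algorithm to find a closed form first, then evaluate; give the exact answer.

Ratio r(k) = (k + 3)*(2*k + (k + 1)**2 + 5)/(2*(k**2 + 2*k + 3)).
A = k/2 + 3/2, B = 1, C = k**2 + 2*k + 3.
Solve (k/2 + 3/2)·f(k+1) − (1)·f(k) = k**2 + 2*k + 3.
From deg A=1, deg B=0, deg C=2: d=1.
A polynomial solution: f(k) = 2*k.
R(k) = B(k−1)·f(k)/C(k) = 2*k/(k**2 + 2*k + 3); s_k = R·t_k = k*factorial(k + 2)/2**k.
Δs = (k**2 + 2*k + 3)*factorial(k + 2)/(2*2**k), as required.
Σ_(k=0)^(5) t_k = s_(6) − s_(0) = 3780 − (0) = 3780.

Σ = 3780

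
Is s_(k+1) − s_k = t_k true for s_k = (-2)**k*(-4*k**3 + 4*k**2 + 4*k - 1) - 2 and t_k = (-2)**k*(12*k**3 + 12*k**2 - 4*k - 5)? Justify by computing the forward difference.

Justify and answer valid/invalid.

valid (s_(k+1) − s_k reduces to t_k)

s_(k+1) = -2*(-2)**k*(4*k - 4*(k + 1)**3 + 4*(k + 1)**2 + 3) - 2
s_(k+1) − s_k = (-2)**k*(12*k**3 + 12*k**2 - 4*k - 5)
(s_(k+1) − s_k) − t_k = 0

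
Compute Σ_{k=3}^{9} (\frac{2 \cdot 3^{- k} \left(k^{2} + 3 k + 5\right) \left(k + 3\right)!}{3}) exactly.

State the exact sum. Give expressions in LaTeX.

Compute t_(k+1)/t_k: get (k + 4)*(3*k + (k + 1)**2 + 8)/(3*(k**2 + 3*k + 5)).
Normal form (A,B,C) = (k/3 + 4/3, 1, k**2 + 3*k + 5).
Key eq: (k/3 + 4/3)·f(k+1) = (1)·f(k) + (k**2 + 3*k + 5).
From deg A=1, deg B=0, deg C=2: d=1.
Match coefficients ⇒ f(k) = 3*(k + 1).
So s_k = (B(k−1)f/C)·t_k = (3*(k + 1)/(k**2 + 3*k + 5))·t_k = 2*(k + 1)*factorial(k + 3)/3**k.
Check: Δs_k = 2*(k**2 + 3*k + 5)*factorial(k + 3)/(3*3**k). ✓
Telescoping: Σ = s_(10) − s_(3) = 563763200/243 − (640/3) = 563711360/243.

Σ = 563711360/243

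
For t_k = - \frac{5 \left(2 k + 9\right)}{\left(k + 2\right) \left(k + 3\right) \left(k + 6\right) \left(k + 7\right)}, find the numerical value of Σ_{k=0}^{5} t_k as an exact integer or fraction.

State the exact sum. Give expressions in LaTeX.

Σ = -35/96

Step 1: r(k) = (k + 2)*(k + 6)*(2*k + 11)/((k + 4)*(k + 8)*(2*k + 9)).
Gosper form: A/B · C(k+1)/C(k) with A=k + 2, B=k + 8, C=k**3 + 27*k**2/2 + 121*k/2 + 90.
Need (k + 2)·f(k+1) − (k + 7)·f(k) = k**3 + 27*k**2/2 + 121*k/2 + 90.
Degrees (1,1,3) ⇒ d ≤ 5.
Coefficient equations give f(k) = k*(k + 3)*(k + 4)*(k + 5)*(k + 8)/24.
R(k) = B(k−1)·f(k)/C(k) = k*(k + 3)*(k + 7)*(k + 8)/(12*(2*k + 9)); s_k = R·t_k = 5*k*(-k - 8)/(12*(k**2 + 8*k + 12)).
Δs = 5*(-2*k - 9)/(k**4 + 18*k**3 + 113*k**2 + 288*k + 252), as required.
Σ_(k=0)^(5) t_k = s_(6) − s_(0) = -35/96 − (0) = -35/96.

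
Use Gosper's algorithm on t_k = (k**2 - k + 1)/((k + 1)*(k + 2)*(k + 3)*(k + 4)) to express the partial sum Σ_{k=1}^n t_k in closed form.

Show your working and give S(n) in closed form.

Compute t_(k+1)/t_k: get -(k + 1)*(k - (k + 1)**2)/((k + 5)*(k**2 - k + 1)).
So A=k + 1 and B=k + 5, with C=k**2 - k + 1.
Solve (k + 1)·f(k+1) − (k + 4)·f(k) = k**2 - k + 1.
Degrees (1,1,2) ⇒ d ≤ 3.
Solving with deg f ≤ 3: f(k) = k*(k**2 + 5)/6.
Certificate R = B(k−1)f/C = k*(k + 4)*(k**2 + 5)/(6*(k**2 - k + 1)) gives s_k = k*(k**2 + 5)/(6*(k + 1)*(k + 2)*(k + 3)).
Δs = (k**2 - k + 1)/(k**4 + 10*k**3 + 35*k**2 + 50*k + 24), as required.
Evaluate: s_(n+1) = (n**3 + 3*n**2 + 8*n + 6)/(6*(n**3 + 9*n**2 + 26*n + 24)); subtract s_(1) = 1/24 ⇒ S(n) = n*(n**2 + n + 2)/(8*(n**3 + 9*n**2 + 26*n + 24)).

S(n) = n*(n**2 + n + 2)/(8*(n**3 + 9*n**2 + 26*n + 24))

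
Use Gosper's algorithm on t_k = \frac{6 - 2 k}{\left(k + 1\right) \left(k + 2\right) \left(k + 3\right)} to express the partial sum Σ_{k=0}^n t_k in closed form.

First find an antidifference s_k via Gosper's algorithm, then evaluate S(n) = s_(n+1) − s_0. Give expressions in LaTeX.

S(n) = \frac{n^{2} + 7 n + 6}{n^{2} + 5 n + 6}

t_(k+1)/t_k = (k - 2)*(k + 1)/((k - 3)*(k + 4)).
Factor: A=k + 1; B=k + 4; C=k - 3.
Key eq: (k + 1)·f(k+1) = (k + 3)·f(k) + (k - 3).
From deg A=1, deg B=1, deg C=1: d=2.
A polynomial solution: f(k) = -k*(k + 5)/2.
R(k) = B(k−1)·f(k)/C(k) = -k*(k + 3)*(k + 5)/(2*(k - 3)); s_k = R·t_k = k*(k + 5)/((k + 1)*(k + 2)).
Δs = 2*(3 - k)/(k**3 + 6*k**2 + 11*k + 6), as required.
Evaluate: s_(n+1) = (n**2 + 7*n + 6)/(n**2 + 5*n + 6); subtract s_(0) = 0 ⇒ S(n) = (n**2 + 7*n + 6)/(n**2 + 5*n + 6).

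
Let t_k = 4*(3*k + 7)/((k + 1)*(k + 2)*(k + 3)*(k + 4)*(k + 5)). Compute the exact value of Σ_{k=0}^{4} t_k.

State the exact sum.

Σ = 35/108

Ratio r(k) = (k + 1)*(3*k + 10)/((k + 6)*(3*k + 7)).
Factor: A=k + 1; B=k + 6; C=k + 7/3.
f must satisfy (k + 1)·f(k+1) − (k + 5)·f(k) = k + 7/3.
From deg A=1, deg B=1, deg C=1: d=4.
Solve for f: f(k) = k*(k + 2)*(k**2 + 8*k + 19)/36 (degree 4 ≤ 4).
Then R = B(k−1)f/C = k*(k + 2)*(k + 5)*(k**2 + 8*k + 19)/(12*(3*k + 7)), so s_k = R(k)·t_k = k*(k**2 + 8*k + 19)/(3*(k**3 + 8*k**2 + 19*k + 12)).
Verify: 4*(3*k + 7)/(k**5 + 15*k**4 + 85*k**3 + 225*k**2 + 274*k + 120) matches t_k.
Telescoping: Σ = s_(5) − s_(0) = 35/108 − (0) = 35/108.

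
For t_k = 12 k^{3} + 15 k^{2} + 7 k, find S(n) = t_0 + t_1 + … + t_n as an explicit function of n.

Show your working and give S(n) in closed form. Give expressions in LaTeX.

S(n) = n \left(3 n^{3} + 11 n^{2} + 14 n + 6\right)

t_(k+1)/t_k = (12*k**3 + 51*k**2 + 73*k + 34)/(k*(12*k**2 + 15*k + 7)).
Factor: A=1; B=1; C=k**3 + 5*k**2/4 + 7*k/12.
Need (1)·f(k+1) − (1)·f(k) = k**3 + 5*k**2/4 + 7*k/12.
Bound: deg f ≤ 4.
Match coefficients ⇒ f(k) = k*(k - 1)*(3*k**2 + 2*k + 1)/12.
Certificate R = B(k−1)f/C = (k - 1)*(3*k**2 + 2*k + 1)/(12*k**2 + 15*k + 7) gives s_k = k*(3*k**3 - k**2 - k - 1).
Check: Δs_k = k*(12*k**2 + 15*k + 7). ✓
Telescope: S(n) = s_(n+1) − s_(0) = n*(3*n**3 + 11*n**2 + 14*n + 6) − (0) = n*(3*n**3 + 11*n**2 + 14*n + 6).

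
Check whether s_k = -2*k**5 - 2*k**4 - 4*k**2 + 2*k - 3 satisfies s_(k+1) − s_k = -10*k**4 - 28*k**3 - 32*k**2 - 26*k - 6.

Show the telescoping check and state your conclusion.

s_(k+1) = 2*k - 2*(k + 1)**5 - 2*(k + 1)**4 - 4*(k + 1)**2 - 1
s_(k+1) − s_k = -10*k**4 - 28*k**3 - 32*k**2 - 26*k - 6
(s_(k+1) − s_k) − t_k = 0

Valid — Δs_k = t_k.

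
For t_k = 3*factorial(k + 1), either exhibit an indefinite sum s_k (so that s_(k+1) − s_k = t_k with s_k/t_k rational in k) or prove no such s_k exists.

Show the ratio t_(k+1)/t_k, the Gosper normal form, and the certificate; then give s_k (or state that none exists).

no hypergeometric antidifference exists

Compute t_(k+1)/t_k: get k + 2.
So A=k + 2 and B=1, with C=1.
Need (k + 2)·f(k+1) − (1)·f(k) = 1.
d = -1 from the (1,0,0) case.
d = -1 < 0 ⇒ no nonzero polynomial f; not summable.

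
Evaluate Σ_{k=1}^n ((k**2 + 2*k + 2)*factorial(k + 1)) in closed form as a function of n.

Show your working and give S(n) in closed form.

S(n) = n*factorial(n + 2) + factorial(n + 2) - 2

Compute t_(k+1)/t_k: get (k + 2)*(2*k + (k + 1)**2 + 4)/(k**2 + 2*k + 2).
Normal form (A,B,C) = (k + 2, 1, k**2 + 2*k + 2).
f must satisfy (k + 2)·f(k+1) − (1)·f(k) = k**2 + 2*k + 2.
deg f ≤ 1 (via 1,0,2).
Match coefficients ⇒ f(k) = k.
Certificate R = B(k−1)f/C = k/(k**2 + 2*k + 2) gives s_k = k*factorial(k + 1).
Check: Δs_k = (k**2 + 2*k + 2)*factorial(k + 1). ✓
Telescope: S(n) = s_(n+1) − s_(1) = (n + 1)*factorial(n + 2) − (2) = n*factorial(n + 2) + factorial(n + 2) - 2.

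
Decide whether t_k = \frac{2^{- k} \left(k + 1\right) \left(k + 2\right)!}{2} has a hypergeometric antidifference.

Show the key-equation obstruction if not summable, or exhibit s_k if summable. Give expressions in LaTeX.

Yes. s_k = 2^{- k} \left(k + 2\right)!.

r(k) = (k + 2)*(k + 3)/(2*(k + 1)) after simplifying.
Normal form (A,B,C) = (k/2 + 3/2, 1, k + 1).
Solve (k/2 + 3/2)·f(k+1) − (1)·f(k) = k + 1.
From deg A=1, deg B=0, deg C=1: d=0.
A polynomial solution: f(k) = 2.
So s_k = (B(k−1)f/C)·t_k = (2/(k + 1))·t_k = factorial(k + 2)/2**k.
Check: Δs_k = (k + 1)*factorial(k + 2)/(2*2**k). ✓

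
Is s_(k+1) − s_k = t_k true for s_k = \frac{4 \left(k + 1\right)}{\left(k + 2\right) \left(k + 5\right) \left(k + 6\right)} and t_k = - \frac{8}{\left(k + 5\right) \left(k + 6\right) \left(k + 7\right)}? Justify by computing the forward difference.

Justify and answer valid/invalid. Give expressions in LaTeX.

Invalid: residual \frac{4 \left(3 k + 11\right)}{k^{5} + 23 k^{4} + 203 k^{3} + 853 k^{2} + 1692 k + 1260} ≠ 0.

s_(k+1) = 4*(k + 2)/((k + 3)*(k + 6)*(k + 7))
s_(k+1) − s_k = 4*(-2*k**2 - 7*k - 1)/(k**5 + 23*k**4 + 203*k**3 + 853*k**2 + 1692*k + 1260)
(s_(k+1) − s_k) − t_k = 4*(3*k + 11)/(k**5 + 23*k**4 + 203*k**3 + 853*k**2 + 1692*k + 1260)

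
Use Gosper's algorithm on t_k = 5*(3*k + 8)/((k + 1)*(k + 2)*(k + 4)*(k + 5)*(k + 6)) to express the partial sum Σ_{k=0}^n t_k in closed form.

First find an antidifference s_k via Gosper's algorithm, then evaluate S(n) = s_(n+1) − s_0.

r(k) = (k + 1)*(k + 4)*(3*k + 11)/((k + 3)*(k + 7)*(3*k + 8)) after simplifying.
A = k + 1, B = k + 7, C = k**2 + 17*k/3 + 8.
Need (k + 1)·f(k+1) − (k + 6)·f(k) = k**2 + 17*k/3 + 8.
Degrees (1,1,2) ⇒ d ≤ 5.
Solving with deg f ≤ 5: f(k) = k*(k + 2)*(k + 3)*(k**2 + 10*k + 29)/60.
Get s_k = R·t_k = k*(k**2 + 10*k + 29)/(4*(k**3 + 10*k**2 + 29*k + 20)) with R(k) = B(k−1)f(k)/C(k) = k*(k + 2)*(k + 6)*(k**2 + 10*k + 29)/(20*(3*k + 8)).
Check: Δs_k = 5*(3*k + 8)/(k**5 + 18*k**4 + 121*k**3 + 372*k**2 + 508*k + 240). ✓
Evaluate: s_(n+1) = (n**3 + 13*n**2 + 52*n + 40)/(4*(n**3 + 13*n**2 + 52*n + 60)); subtract s_(0) = 0 ⇒ S(n) = (n**3 + 13*n**2 + 52*n + 40)/(4*(n**3 + 13*n**2 + 52*n + 60)).

S(n) = (n**3 + 13*n**2 + 52*n + 40)/(4*(n**3 + 13*n**2 + 52*n + 60))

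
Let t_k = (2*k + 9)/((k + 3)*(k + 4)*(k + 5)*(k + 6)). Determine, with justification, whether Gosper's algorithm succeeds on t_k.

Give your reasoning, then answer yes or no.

Ratio r(k) = (k + 3)*(2*k + 11)/((k + 7)*(2*k + 9)).
A = k + 3, B = k + 7, C = k + 9/2.
Need (k + 3)·f(k+1) − (k + 6)·f(k) = k + 9/2.
From deg A=1, deg B=1, deg C=1: d=3.
Coefficient equations give f(k) = k*(k + 4)*(k + 8)/30.
So s_k = (B(k−1)f/C)·t_k = (k*(k + 4)*(k + 6)*(k + 8)/(15*(2*k + 9)))·t_k = k*(k + 8)/(15*(k**2 + 8*k + 15)).
Δs = (2*k + 9)/(k**4 + 18*k**3 + 119*k**2 + 342*k + 360), as required.

Yes. s_k = k*(k + 8)/(15*(k**2 + 8*k + 15)).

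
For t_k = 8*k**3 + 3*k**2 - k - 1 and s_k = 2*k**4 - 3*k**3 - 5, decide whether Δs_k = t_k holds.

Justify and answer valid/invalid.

s_(k+1) = 2*(k + 1)**4 - 3*(k + 1)**3 - 5
s_(k+1) − s_k = 8*k**3 + 3*k**2 - k - 1
(s_(k+1) − s_k) − t_k = 0

valid (s_(k+1) − s_k reduces to t_k)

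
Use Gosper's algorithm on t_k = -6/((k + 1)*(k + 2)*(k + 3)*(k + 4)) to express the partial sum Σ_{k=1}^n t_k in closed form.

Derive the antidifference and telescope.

S(n) = n*(-n**2 - 9*n - 26)/(12*(n**3 + 9*n**2 + 26*n + 24))

Ratio r(k) = (k + 1)/(k + 5).
So A=k + 1 and B=k + 5, with C=1.
Key eq: (k + 1)·f(k+1) = (k + 4)·f(k) + (1).
Bound: deg f ≤ 3.
Solving with deg f ≤ 3: f(k) = k*(k**2 + 6*k + 11)/18.
R(k) = B(k−1)·f(k)/C(k) = k*(k + 4)*(k**2 + 6*k + 11)/18; s_k = R·t_k = k*(-k**2 - 6*k - 11)/(3*(k + 1)*(k + 2)*(k + 3)).
Check: Δs_k = -6/(k**4 + 10*k**3 + 35*k**2 + 50*k + 24). ✓
s_(n+1) = (-n**3 - 9*n**2 - 26*n - 18)/(3*(n**3 + 9*n**2 + 26*n + 24)) and s_(1) = -1/4, so S(n) = n*(-n**2 - 9*n - 26)/(12*(n**3 + 9*n**2 + 26*n + 24)).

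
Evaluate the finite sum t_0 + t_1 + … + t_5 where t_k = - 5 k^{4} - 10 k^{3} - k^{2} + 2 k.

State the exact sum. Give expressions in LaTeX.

Σ = -7170

Ratio r(k) = (5*k**4 + 30*k**3 + 61*k**2 + 50*k + 14)/(k*(5*k**3 + 10*k**2 + k - 2)).
Gosper form: A/B · C(k+1)/C(k) with A=1, B=1, C=k**4 + 2*k**3 + k**2/5 - 2*k/5.
f must satisfy (1)·f(k+1) − (1)·f(k) = k**4 + 2*k**3 + k**2/5 - 2*k/5.
d = 5 from the (0,0,4) case.
A polynomial solution: f(k) = k*(k - 1)*(k**3 + k**2 - 2*k - 1)/5.
Then R = B(k−1)f/C = (k - 1)*(k**3 + k**2 - 2*k - 1)/(5*k**3 + 10*k**2 + k - 2), so s_k = R(k)·t_k = k*(-k**4 + 3*k**2 - k - 1).
Check: Δs_k = k*(-5*k**3 - 10*k**2 - k + 2). ✓
Σ_(k=0)^(5) t_k = s_(6) − s_(0) = -7170 − (0) = -7170.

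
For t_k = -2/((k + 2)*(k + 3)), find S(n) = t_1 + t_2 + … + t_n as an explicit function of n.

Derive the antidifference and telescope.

S(n) = -2*n/(3*n + 9)

Compute t_(k+1)/t_k: get (k + 2)/(k + 4).
Gosper form: A/B · C(k+1)/C(k) with A=k + 2, B=k + 4, C=1.
Key eq: (k + 2)·f(k+1) = (k + 3)·f(k) + (1).
d = 1 from the (1,1,0) case.
Solving with deg f ≤ 1: f(k) = k/2.
Get s_k = R·t_k = -k/(k + 2) with R(k) = B(k−1)f(k)/C(k) = k*(k + 3)/2.
s_(k+1) − s_k = -2/(k**2 + 5*k + 6) = t_k.
Telescope: S(n) = s_(n+1) − s_(1) = (-n - 1)/(n + 3) − (-1/3) = -2*n/(3*n + 9).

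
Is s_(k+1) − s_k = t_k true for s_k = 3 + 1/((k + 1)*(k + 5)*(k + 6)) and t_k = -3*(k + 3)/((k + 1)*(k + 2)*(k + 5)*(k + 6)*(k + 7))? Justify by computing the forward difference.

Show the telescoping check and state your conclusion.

Valid: the claim telescopes to t_k.

s_(k+1) = 3 + 1/((k + 2)*(k + 6)*(k + 7))
s_(k+1) − s_k = ((k + 1)*(k + 5) - (k + 2)*(k + 7))/((k + 1)*(k + 2)*(k + 5)*(k + 6)*(k + 7))
(s_(k+1) − s_k) − t_k = 0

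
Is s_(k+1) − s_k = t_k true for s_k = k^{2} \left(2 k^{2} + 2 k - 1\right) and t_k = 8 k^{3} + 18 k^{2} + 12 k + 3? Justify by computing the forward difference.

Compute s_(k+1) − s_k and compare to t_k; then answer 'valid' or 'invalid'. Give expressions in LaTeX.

s_(k+1) = (k + 1)**2*(2*k + 2*(k + 1)**2 + 1)
s_(k+1) − s_k = 8*k**3 + 18*k**2 + 12*k + 3
(s_(k+1) − s_k) − t_k = 0

valid (s_(k+1) − s_k reduces to t_k)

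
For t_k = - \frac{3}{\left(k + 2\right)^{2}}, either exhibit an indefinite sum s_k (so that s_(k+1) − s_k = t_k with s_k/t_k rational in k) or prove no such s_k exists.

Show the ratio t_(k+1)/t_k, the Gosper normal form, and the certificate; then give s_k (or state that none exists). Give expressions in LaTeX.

not Gosper-summable; s_k does not exist

t_(k+1)/t_k = (k + 2)**2/(k + 3)**2.
Gosper form: A/B · C(k+1)/C(k) with A=k**2 + 4*k + 4, B=k**2 + 6*k + 9, C=1.
Solve (k**2 + 4*k + 4)·f(k+1) − (k**2 + 4*k + 4)·f(k) = 1.
Degrees (2,2,0) ⇒ d ≤ 0.
Write f(k) = c0. Then LHS − RHS = -1, requiring -1 = 0: contradictory. No certificate.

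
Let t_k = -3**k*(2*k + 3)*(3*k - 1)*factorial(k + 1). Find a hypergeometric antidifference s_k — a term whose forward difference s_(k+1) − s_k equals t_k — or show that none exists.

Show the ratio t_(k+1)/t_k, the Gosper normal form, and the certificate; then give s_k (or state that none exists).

s_k = -3**k*(2*k - 3)*factorial(k + 1)

r(k) = 3*(k + 2)*(2*k + 5)*(3*k + 2)/((2*k + 3)*(3*k - 1)) after simplifying.
So A=3*k + 6 and B=1, with C=k**2 + 7*k/6 - 1/2.
Key eq: (3*k + 6)·f(k+1) = (1)·f(k) + (k**2 + 7*k/6 - 1/2).
Degrees (1,0,2) ⇒ d ≤ 1.
Match coefficients ⇒ f(k) = (2*k - 3)/6.
Then R = B(k−1)f/C = (2*k - 3)/((2*k + 3)*(3*k - 1)), so s_k = R(k)·t_k = -3**k*(2*k - 3)*factorial(k + 1).
Δs = -3**k*(2*k + 3)*(3*k - 1)*factorial(k + 1), as required.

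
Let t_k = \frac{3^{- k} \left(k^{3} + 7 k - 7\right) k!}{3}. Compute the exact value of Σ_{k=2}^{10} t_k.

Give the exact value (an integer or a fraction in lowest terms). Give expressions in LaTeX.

Ratio r(k) = (k + 1)*(7*k + (k + 1)**3)/(3*(k**3 + 7*k - 7)).
Gosper form: A/B · C(k+1)/C(k) with A=k/3 + 1/3, B=1, C=k**3 + 7*k - 7.
Need (k/3 + 1/3)·f(k+1) − (1)·f(k) = k**3 + 7*k - 7.
deg f ≤ 2 (via 1,0,3).
A polynomial solution: f(k) = 3*(k**2 + 4).
Get s_k = R·t_k = (k**2 + 4)*factorial(k)/3**k with R(k) = B(k−1)f(k)/C(k) = 3*(k**2 + 4)/(k**3 + 7*k - 7).
Check: Δs_k = (k**3 + 7*k - 7)*factorial(k)/(3*3**k). ✓
Evaluate s at k=11 and k=2: 61600000/2187 and 16/9; difference 61596112/2187.

Σ = 61596112/2187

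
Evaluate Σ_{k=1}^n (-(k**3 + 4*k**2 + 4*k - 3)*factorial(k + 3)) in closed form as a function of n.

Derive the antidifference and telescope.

Ratio r(k) = (k**4 + 11*k**3 + 43*k**2 + 66*k + 24)/(k**3 + 4*k**2 + 4*k - 3).
Take A(k)=k + 4, B(k)=1, C(k)=k**3 + 4*k**2 + 4*k - 3.
Need (k + 4)·f(k+1) − (1)·f(k) = k**3 + 4*k**2 + 4*k - 3.
Bound: deg f ≤ 2.
A polynomial solution: f(k) = k**2 - k - 1.
So s_k = (B(k−1)f/C)·t_k = ((k**2 - k - 1)/(k**3 + 4*k**2 + 4*k - 3))·t_k = (-k**2 + k + 1)*factorial(k + 3).
Check: Δs_k = -(k**3 + 4*k**2 + 4*k - 3)*factorial(k + 3). ✓
s_(n+1) = -(n**2 + n - 1)*factorial(n + 4) and s_(1) = 24, so S(n) = -n**2*factorial(n + 4) - n*factorial(n + 4) + factorial(n + 4) - 24.

S(n) = -n**2*factorial(n + 4) - n*factorial(n + 4) + factorial(n + 4) - 24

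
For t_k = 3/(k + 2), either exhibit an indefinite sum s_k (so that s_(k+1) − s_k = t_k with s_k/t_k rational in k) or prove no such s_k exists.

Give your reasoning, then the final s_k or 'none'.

The ratio is (k + 2)/(k + 3).
Normal form (A,B,C) = (k + 2, k + 3, 1).
Solve (k + 2)·f(k+1) − (k + 2)·f(k) = 1.
d = 0 from the (1,1,0) case.
Generic f = c0 gives residual -1; -1 = 0 cannot hold, so t_k is not Gosper-summable.

none (Gosper's algorithm certifies no s_k)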